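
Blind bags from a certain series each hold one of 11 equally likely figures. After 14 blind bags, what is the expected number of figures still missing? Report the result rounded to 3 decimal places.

For each figure, P(unseen after 14) = (10/11)^14 = 0.2633.
By linearity of expectation, E[unseen] = 11·(10/11)^14 = 2.8966.

2.897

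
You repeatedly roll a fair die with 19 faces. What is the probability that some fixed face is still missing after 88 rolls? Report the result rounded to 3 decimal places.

On each roll the fixed face fails to appear with probability 18/19.
P(still missing after 88) = (18/19)^88 = 0.0086.

0.009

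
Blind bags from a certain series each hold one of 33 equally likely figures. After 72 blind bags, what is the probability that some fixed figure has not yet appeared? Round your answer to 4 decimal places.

Each blind bag misses the fixed figure with probability (33-1)/33 = 32/33, independently.
P(still missing after 72) = (32/33)^72 = 0.10909.

0.1091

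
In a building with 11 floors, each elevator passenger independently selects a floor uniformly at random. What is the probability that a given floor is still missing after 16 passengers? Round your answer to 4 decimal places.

0.2176

Each passenger misses the fixed floor with probability (11-1)/11 = 10/11, independently.
P(still missing after 16) = (10/11)^16 = 0.21763.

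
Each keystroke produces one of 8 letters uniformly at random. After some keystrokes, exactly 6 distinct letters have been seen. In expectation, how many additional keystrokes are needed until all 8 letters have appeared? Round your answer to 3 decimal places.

12.000

With k distinct letters already seen, the next new one takes an expected 8/(8-k) keystrokes.
Sum over k = 6,...,7: E = 8/2 + 8/1 = 12.0000.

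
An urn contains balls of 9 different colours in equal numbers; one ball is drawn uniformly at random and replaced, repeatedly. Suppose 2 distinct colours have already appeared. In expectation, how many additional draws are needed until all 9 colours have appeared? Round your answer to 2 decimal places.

The wait to go from k to k+1 distinct colours is geometric with mean 9/(9-k).
Sum over k = 2,...,8: E = 9/7 + 9/6 + 9/5 + ... + 9/2 + 9/1 = 23.336.

23.34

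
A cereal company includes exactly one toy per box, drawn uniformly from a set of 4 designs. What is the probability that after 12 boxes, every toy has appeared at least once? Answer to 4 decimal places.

By inclusion–exclusion over which toys are missing,
P(all seen) = Σ_{j=0}^{4} (-1)^j C(4,j)((4-j)/4)^12
= 1.00000 - 0.12671 + 0.00146 - 0.00000 + 0.00000
= 0.87476.

0.8748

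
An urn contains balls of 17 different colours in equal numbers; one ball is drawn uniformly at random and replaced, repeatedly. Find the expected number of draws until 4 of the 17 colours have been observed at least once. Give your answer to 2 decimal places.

4.41

With k distinct colours already seen, the next new one arrives after an expected 17/(17-k) draws.
Sum over k = 0,...,3: E = 17/17 + 17/16 + 17/15 + 17/14 = 4.410.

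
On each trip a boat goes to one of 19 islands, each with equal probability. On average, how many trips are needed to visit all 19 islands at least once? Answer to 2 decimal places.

After k distinct islands have appeared, the next trip gives a new one with probability (19-k)/19, so the expected wait for the (k+1)-th is 19/(19-k).
E[T] = 19/19 + 19/18 + 19/17 + ... + 19/2 + 19/1 = 19·H_{19}.
H_{19} = 3.548, so E[T] = 67.407.

67.41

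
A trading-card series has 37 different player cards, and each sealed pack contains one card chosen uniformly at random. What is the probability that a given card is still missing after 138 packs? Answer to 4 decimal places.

On each pack the fixed card fails to appear with probability 36/37.
P(still missing after 138) = (36/37)^138 = 0.02280.

0.0228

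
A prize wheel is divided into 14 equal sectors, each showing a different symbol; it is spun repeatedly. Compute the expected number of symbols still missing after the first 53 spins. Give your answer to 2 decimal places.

0.28

For each symbol, P(unseen after 53) = (13/14)^53 = 0.020.
By linearity of expectation, E[unseen] = 14·(13/14)^53 = 0.276.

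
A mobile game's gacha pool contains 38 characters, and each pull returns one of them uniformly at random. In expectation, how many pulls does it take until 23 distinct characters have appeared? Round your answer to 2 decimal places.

With k distinct characters already seen, the next new one arrives after an expected 38/(38-k) pulls.
Sum over k = 0,...,22: E = 38/38 + 38/37 + 38/36 + ... + 38/17 + 38/16 = 34.568.

34.57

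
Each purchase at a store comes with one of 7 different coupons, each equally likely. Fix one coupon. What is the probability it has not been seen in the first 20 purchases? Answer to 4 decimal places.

0.0458

Each purchase misses the fixed coupon with probability (7-1)/7 = 6/7, independently.
P(still missing after 20) = (6/7)^20 = 0.04582.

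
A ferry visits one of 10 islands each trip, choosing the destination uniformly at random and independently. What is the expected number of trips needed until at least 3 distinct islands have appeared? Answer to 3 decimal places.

With k distinct islands already seen, the next new one arrives after an expected 10/(10-k) trips.
Sum over k = 0,...,2: E = 10/10 + 10/9 + 10/8 = 3.3611.

3.361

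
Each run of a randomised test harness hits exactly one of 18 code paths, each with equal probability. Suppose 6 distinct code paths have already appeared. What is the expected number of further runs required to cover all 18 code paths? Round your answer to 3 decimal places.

The wait to go from k to k+1 distinct code paths is geometric with mean 18/(18-k).
Sum over k = 6,...,17: E = 18/12 + 18/11 + 18/10 + ... + 18/2 + 18/1 = 55.8578.

55.858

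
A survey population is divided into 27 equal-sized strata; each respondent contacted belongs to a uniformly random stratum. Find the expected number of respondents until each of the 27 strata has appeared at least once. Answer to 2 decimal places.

105.07

Split into phases: going from k distinct to k+1 distinct takes on average 27/(27-k) respondents.
E[T] = 27/27 + 27/26 + 27/25 + ... + 27/2 + 27/1 = 27·H_{27}.
H_{27} = 3.891, so E[T] = 105.069.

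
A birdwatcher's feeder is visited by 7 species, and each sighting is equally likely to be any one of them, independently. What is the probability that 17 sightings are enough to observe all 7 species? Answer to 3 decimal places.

0.557

By inclusion–exclusion over which species are missing,
P(all seen) = Σ_{j=0}^{7} (-1)^j C(7,j)((7-j)/7)^17
= 1.0000 - 0.5093 + 0.0689 - 0.0026 + 0.0000 - 0.0000 + 0.0000 - 0.0000
= 0.5570.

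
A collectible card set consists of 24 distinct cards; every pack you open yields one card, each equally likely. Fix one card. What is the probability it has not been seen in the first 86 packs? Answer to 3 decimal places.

0.026

On each pack the fixed card fails to appear with probability 23/24.
P(still missing after 86) = (23/24)^86 = 0.0257.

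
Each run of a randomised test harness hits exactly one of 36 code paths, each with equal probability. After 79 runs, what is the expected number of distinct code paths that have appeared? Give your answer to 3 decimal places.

For each code path, P(seen in 79 runs) = 1 - (35/36)^79 = 0.8920.
By linearity of expectation, E[distinct seen] = 36·(1 - (35/36)^79) = 32.1115.

32.112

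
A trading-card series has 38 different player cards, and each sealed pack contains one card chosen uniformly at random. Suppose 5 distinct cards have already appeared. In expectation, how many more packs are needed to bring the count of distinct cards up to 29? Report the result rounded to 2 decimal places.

From k distinct to k+1 distinct takes on average 38/(38-k) packs.
Sum over k = 5,...,28: E = 38/33 + 38/32 + 38/31 + ... + 38/11 + 38/10 = 47.874.

47.87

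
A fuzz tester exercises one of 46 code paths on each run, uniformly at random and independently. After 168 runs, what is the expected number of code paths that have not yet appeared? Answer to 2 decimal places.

1.15

For each code path, P(unseen after 168) = (45/46)^168 = 0.025.
By linearity of expectation, E[unseen] = 46·(45/46)^168 = 1.146.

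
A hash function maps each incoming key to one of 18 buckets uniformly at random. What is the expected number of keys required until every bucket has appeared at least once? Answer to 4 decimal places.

62.9119

Split into phases: going from k distinct to k+1 distinct takes on average 18/(18-k) keys.
E[T] = 18/18 + 18/17 + 18/16 + ... + 18/2 + 18/1 = 18·H_{18}.
H_{18} = 3.49511, so E[T] = 62.91195.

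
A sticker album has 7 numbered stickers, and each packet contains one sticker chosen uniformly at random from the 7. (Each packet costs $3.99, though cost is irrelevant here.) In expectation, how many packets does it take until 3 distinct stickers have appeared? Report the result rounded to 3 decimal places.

3.567

Going from k to k+1 distinct takes a geometric number of packets with mean 7/(7-k).
Sum over k = 0,...,2: E = 7/7 + 7/6 + 7/5 = 3.5667.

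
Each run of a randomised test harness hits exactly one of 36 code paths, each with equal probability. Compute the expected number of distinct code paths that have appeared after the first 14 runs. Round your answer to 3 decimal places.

For each code path, P(seen in 14 runs) = 1 - (35/36)^14 = 0.3259.
By linearity of expectation, E[distinct seen] = 36·(1 - (35/36)^14) = 11.7328.

11.733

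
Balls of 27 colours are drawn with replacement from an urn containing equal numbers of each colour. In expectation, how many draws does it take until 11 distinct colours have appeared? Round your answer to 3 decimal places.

13.790

With k distinct colours already seen, the next new one arrives after an expected 27/(27-k) draws.
Sum over k = 0,...,10: E = 27/27 + 27/26 + 27/25 + ... + 27/18 + 27/17 = 13.7896.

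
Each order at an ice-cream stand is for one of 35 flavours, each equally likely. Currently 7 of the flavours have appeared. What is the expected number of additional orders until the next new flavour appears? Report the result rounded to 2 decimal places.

1.25

Each order yields a new flavour with probability (35-7)/35 = 28/35, so the wait is geometric with mean 35/28.
E = 35/28 = 1.250.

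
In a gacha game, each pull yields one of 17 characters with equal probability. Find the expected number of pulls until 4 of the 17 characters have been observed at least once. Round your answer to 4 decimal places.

Going from k to k+1 distinct takes a geometric number of pulls with mean 17/(17-k).
Sum over k = 0,...,3: E = 17/17 + 17/16 + 17/15 + 17/14 = 4.41012.

4.4101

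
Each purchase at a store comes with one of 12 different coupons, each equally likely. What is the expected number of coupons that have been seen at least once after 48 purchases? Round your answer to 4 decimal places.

For each coupon, P(seen in 48 purchases) = 1 - (11/12)^48 = 0.98465.
By linearity of expectation, E[distinct seen] = 12·(1 - (11/12)^48) = 11.81578.

11.8158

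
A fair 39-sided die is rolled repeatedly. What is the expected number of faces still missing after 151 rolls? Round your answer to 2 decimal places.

For each face, P(unseen after 151) = (38/39)^151 = 0.020.
By linearity of expectation, E[unseen] = 39·(38/39)^151 = 0.772.

0.77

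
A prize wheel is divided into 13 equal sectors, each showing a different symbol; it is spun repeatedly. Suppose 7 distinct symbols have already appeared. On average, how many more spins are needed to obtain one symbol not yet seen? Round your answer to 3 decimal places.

2.167

Each spin yields a new symbol with probability (13-7)/13 = 6/13, so the wait is geometric with mean 13/6.
E = 13/6 = 2.1667.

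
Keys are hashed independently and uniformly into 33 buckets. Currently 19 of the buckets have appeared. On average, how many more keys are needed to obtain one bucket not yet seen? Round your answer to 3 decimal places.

Each key yields a new bucket with probability (33-19)/33 = 14/33, so the wait is geometric with mean 33/14.
E = 33/14 = 2.3571.

2.357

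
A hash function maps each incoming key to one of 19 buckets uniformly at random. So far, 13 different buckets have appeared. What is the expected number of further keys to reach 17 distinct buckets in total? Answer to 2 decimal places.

18.05

With k distinct buckets already seen, the next new one takes an expected 19/(19-k) keys.
Sum over k = 13,...,16: E = 19/6 + 19/5 + 19/4 + 19/3 = 18.050.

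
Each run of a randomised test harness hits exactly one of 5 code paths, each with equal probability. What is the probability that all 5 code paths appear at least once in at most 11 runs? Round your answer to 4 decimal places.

By inclusion–exclusion over which code paths are missing,
P(all seen) = Σ_{j=0}^{5} (-1)^j C(5,j)((5-j)/5)^11
= 1.00000 - 0.42950 + 0.03628 - 0.00042 + 0.00000 - 0.00000
= 0.60636.

0.6064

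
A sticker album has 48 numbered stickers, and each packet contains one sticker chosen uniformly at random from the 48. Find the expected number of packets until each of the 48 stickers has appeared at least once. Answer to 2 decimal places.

After k distinct stickers have appeared, the next packet gives a new one with probability (48-k)/48, so the expected wait for the (k+1)-th is 48/(48-k).
E[T] = 48/48 + 48/47 + 48/46 + ... + 48/2 + 48/1 = 48·H_{48}.
H_{48} = 4.459, so E[T] = 214.022.

214.02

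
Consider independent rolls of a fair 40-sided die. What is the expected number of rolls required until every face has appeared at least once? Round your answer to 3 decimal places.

171.142

The wait to go from k to k+1 distinct faces is geometric with mean 40/(40-k).
E[T] = 40/40 + 40/39 + 40/38 + ... + 40/2 + 40/1 = 40·H_{40}.
H_{40} = 4.2785, so E[T] = 171.1417.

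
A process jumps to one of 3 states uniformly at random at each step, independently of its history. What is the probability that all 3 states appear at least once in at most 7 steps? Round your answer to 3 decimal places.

Let A_i be the event that state i is missing after 7 steps. By inclusion–exclusion on the A_i,
P(all seen) = Σ_{j=0}^{3} (-1)^j C(3,j)((3-j)/3)^7
= 1.0000 - 0.1756 + 0.0014 - 0.0000
= 0.8258.

0.826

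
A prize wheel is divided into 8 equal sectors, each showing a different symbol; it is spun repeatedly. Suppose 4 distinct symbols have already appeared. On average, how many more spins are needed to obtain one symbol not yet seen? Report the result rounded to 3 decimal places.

Each spin yields a new symbol with probability (8-4)/8 = 4/8, so the wait is geometric with mean 8/4.
E = 8/4 = 2.0000.

2.000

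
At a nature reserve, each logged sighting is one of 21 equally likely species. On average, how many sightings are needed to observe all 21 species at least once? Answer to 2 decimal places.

After k distinct species have appeared, the next sighting gives a new one with probability (21-k)/21, so the expected wait for the (k+1)-th is 21/(21-k).
E[T] = 21/21 + 21/20 + 21/19 + ... + 21/2 + 21/1 = 21·H_{21}.
H_{21} = 3.645, so E[T] = 76.553.

76.55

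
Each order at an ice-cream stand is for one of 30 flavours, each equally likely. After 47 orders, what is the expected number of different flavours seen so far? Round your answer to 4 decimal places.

23.9028

For each flavour, P(seen in 47 orders) = 1 - (29/30)^47 = 0.79676.
By linearity of expectation, E[distinct seen] = 30·(1 - (29/30)^47) = 23.90283.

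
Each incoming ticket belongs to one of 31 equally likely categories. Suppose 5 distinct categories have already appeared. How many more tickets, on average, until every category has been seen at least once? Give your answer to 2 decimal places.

The wait to go from k to k+1 distinct categories is geometric with mean 31/(31-k).
Sum over k = 5,...,30: E = 31/26 + 31/25 + 31/24 + ... + 31/2 + 31/1 = 119.487.

119.49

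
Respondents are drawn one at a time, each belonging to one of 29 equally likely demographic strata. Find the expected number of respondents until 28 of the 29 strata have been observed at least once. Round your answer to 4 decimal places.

85.8880

Going from k to k+1 distinct takes a geometric number of respondents with mean 29/(29-k).
Sum over k = 0,...,27: E = 29/29 + 29/28 + 29/27 + ... + 29/3 + 29/2 = 85.88796.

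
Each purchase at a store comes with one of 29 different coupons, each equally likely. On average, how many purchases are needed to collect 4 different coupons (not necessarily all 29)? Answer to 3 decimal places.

4.225

With k distinct coupons already seen, the next new one arrives after an expected 29/(29-k) purchases.
Sum over k = 0,...,3: E = 29/29 + 29/28 + 29/27 + 29/26 = 4.2252.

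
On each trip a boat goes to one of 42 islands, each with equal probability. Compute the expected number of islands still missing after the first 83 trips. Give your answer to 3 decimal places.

For each island, P(unseen after 83) = (41/42)^83 = 0.1353.
By linearity of expectation, E[unseen] = 42·(41/42)^83 = 5.6835.

5.684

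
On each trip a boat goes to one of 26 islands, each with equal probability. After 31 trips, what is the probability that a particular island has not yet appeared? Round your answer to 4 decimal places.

0.2965

Each trip misses the fixed island with probability (26-1)/26 = 25/26, independently.
P(still missing after 31) = (25/26)^31 = 0.29646.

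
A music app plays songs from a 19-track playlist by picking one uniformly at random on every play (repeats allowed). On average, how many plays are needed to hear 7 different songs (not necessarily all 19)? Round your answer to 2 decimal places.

8.45

Going from k to k+1 distinct takes a geometric number of plays with mean 19/(19-k).
Sum over k = 0,...,6: E = 19/19 + 19/18 + 19/17 + ... + 19/14 + 19/13 = 8.446.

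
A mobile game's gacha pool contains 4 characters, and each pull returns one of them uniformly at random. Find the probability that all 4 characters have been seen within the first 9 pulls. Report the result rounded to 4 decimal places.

0.7114

Let A_i be the event that character i is missing after 9 pulls. By inclusion–exclusion on the A_i,
P(all seen) = Σ_{j=0}^{4} (-1)^j C(4,j)((4-j)/4)^9
= 1.00000 - 0.30034 + 0.01172 - 0.00002 + 0.00000
= 0.71136.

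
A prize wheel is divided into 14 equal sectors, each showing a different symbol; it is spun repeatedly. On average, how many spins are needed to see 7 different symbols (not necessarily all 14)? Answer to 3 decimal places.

9.222

With k distinct symbols already seen, the next new one arrives after an expected 14/(14-k) spins.
Sum over k = 0,...,6: E = 14/14 + 14/13 + 14/12 + ... + 14/9 + 14/8 = 9.2219.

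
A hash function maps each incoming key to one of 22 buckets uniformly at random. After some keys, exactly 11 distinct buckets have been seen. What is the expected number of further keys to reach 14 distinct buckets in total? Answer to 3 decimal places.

6.644

From k distinct to k+1 distinct takes on average 22/(22-k) keys.
Sum over k = 11,...,13: E = 22/11 + 22/10 + 22/9 = 6.6444.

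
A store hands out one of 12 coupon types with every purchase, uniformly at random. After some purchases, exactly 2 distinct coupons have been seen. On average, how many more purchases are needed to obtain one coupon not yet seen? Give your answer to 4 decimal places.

1.2000

The number of purchases until the next new coupon is geometric with success probability 10/12, so its mean is 12/10.
E = 12/10 = 1.20000.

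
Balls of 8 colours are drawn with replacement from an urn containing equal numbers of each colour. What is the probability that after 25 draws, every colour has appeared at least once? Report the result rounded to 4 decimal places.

0.7366

By inclusion–exclusion over which colours are missing,
P(all seen) = Σ_{j=0}^{8} (-1)^j C(8,j)((8-j)/8)^25
= 1.00000 - 0.28398 + 0.02107 - 0.00044 + 0.00000 - 0.00000 + 0.00000 - 0.00000 + 0.00000
= 0.73665.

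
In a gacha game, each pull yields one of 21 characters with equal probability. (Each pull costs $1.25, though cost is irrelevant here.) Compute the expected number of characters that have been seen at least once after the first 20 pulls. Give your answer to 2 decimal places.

13.09

For each character, P(seen in 20 pulls) = 1 - (20/21)^20 = 0.623.
By linearity of expectation, E[distinct seen] = 21·(1 - (20/21)^20) = 13.085.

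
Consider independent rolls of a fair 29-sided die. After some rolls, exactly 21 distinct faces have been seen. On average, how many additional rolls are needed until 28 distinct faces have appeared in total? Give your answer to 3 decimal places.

The wait to go from k to k+1 distinct faces is geometric with mean 29/(29-k).
Sum over k = 21,...,27: E = 29/8 + 29/7 + 29/6 + ... + 29/3 + 29/2 = 49.8179.

49.818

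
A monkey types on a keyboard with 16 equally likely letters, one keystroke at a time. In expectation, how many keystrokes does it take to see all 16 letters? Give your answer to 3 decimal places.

After k distinct letters have appeared, the next keystroke gives a new one with probability (16-k)/16, so the expected wait for the (k+1)-th is 16/(16-k).
E[T] = 16/16 + 16/15 + 16/14 + ... + 16/2 + 16/1 = 16·H_{16}.
H_{16} = 3.3807, so E[T] = 54.0917.

54.092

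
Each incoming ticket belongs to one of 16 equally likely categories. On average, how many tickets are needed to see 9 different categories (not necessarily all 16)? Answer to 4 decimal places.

With k distinct categories already seen, the next new one arrives after an expected 16/(16-k) tickets.
Sum over k = 0,...,8: E = 16/16 + 16/15 + 16/14 + ... + 16/9 + 16/8 = 12.60595.

12.6059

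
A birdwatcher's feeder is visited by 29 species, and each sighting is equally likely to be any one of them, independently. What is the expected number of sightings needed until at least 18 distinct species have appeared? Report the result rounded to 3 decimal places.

27.312

With k distinct species already seen, the next new one arrives after an expected 29/(29-k) sightings.
Sum over k = 0,...,17: E = 29/29 + 29/28 + 29/27 + ... + 29/13 + 29/12 = 27.3115.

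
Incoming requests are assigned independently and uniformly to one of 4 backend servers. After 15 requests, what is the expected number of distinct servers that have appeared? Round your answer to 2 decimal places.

For each server, P(seen in 15 requests) = 1 - (3/4)^15 = 0.987.
By linearity of expectation, E[distinct seen] = 4·(1 - (3/4)^15) = 3.947.

3.95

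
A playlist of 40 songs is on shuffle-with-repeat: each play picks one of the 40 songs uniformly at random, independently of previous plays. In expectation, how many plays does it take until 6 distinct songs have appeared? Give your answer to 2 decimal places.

6.41

With k distinct songs already seen, the next new one arrives after an expected 40/(40-k) plays.
Sum over k = 0,...,5: E = 40/40 + 40/39 + 40/38 + 40/37 + 40/36 + 40/35 = 6.413.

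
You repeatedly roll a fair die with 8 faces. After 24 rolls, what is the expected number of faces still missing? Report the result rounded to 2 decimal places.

0.32

For each face, P(unseen after 24) = (7/8)^24 = 0.041.
By linearity of expectation, E[unseen] = 8·(7/8)^24 = 0.325.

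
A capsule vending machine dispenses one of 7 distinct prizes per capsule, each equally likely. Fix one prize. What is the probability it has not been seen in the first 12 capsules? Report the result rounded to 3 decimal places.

Each capsule misses the fixed prize with probability (7-1)/7 = 6/7, independently.
P(still missing after 12) = (6/7)^12 = 0.1573.

0.157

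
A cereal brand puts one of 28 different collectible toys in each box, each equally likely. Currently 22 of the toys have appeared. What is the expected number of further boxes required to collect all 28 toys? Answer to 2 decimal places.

68.60

From k distinct to k+1 distinct takes on average 28/(28-k) boxes.
Sum over k = 22,...,27: E = 28/6 + 28/5 + 28/4 + 28/3 + 28/2 + 28/1 = 68.600.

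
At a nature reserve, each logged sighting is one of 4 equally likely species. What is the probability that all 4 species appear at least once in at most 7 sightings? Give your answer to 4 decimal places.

0.5127

By inclusion–exclusion over which species are missing,
P(all seen) = Σ_{j=0}^{4} (-1)^j C(4,j)((4-j)/4)^7
= 1.00000 - 0.53394 + 0.04688 - 0.00024 + 0.00000
= 0.51270.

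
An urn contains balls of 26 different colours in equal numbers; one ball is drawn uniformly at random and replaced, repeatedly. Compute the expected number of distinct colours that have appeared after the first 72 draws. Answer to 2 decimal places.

For each colour, P(seen in 72 draws) = 1 - (25/26)^72 = 0.941.
By linearity of expectation, E[distinct seen] = 26·(1 - (25/26)^72) = 24.456.

24.46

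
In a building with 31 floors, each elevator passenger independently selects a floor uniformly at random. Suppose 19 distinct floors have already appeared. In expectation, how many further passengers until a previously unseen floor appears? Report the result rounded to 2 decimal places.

Each passenger yields a new floor with probability (31-19)/31 = 12/31, so the wait is geometric with mean 31/12.
E = 31/12 = 2.583.

2.58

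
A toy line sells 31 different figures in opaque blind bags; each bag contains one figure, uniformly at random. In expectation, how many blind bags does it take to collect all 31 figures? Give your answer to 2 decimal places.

124.84

After k distinct figures have appeared, the next blind bag gives a new one with probability (31-k)/31, so the expected wait for the (k+1)-th is 31/(31-k).
E[T] = 31/31 + 31/30 + 31/29 + ... + 31/2 + 31/1 = 31·H_{31}.
H_{31} = 4.027, so E[T] = 124.845.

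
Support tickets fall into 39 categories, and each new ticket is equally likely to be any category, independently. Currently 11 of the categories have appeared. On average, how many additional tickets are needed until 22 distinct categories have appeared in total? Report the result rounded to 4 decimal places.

19.0171

The wait to go from k to k+1 distinct categories is geometric with mean 39/(39-k).
Sum over k = 11,...,21: E = 39/28 + 39/27 + 39/26 + ... + 39/19 + 39/18 = 19.01712.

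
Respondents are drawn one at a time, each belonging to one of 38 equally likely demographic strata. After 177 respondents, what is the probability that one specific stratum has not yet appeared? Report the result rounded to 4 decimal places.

On each respondent the fixed stratum fails to appear with probability 37/38.
P(still missing after 177) = (37/38)^177 = 0.00891.

0.0089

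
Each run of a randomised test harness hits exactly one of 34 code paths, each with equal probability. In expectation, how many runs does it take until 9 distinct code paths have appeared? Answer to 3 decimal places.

Going from k to k+1 distinct takes a geometric number of runs with mean 34/(34-k).
Sum over k = 0,...,8: E = 34/34 + 34/33 + 34/32 + ... + 34/27 + 34/26 = 10.2766.

10.277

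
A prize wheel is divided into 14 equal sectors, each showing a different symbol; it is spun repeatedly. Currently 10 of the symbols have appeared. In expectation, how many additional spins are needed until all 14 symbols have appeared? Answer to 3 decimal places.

29.167

With k distinct symbols already seen, the next new one takes an expected 14/(14-k) spins.
Sum over k = 10,...,13: E = 14/4 + 14/3 + 14/2 + 14/1 = 29.1667.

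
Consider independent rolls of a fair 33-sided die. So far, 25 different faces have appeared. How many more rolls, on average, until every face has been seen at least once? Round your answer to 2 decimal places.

With k distinct faces already seen, the next new one takes an expected 33/(33-k) rolls.
Sum over k = 25,...,32: E = 33/8 + 33/7 + 33/6 + ... + 33/2 + 33/1 = 89.689.

89.69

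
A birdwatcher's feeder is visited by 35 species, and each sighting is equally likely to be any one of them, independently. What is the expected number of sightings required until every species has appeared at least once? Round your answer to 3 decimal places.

Split into phases: going from k distinct to k+1 distinct takes on average 35/(35-k) sightings.
E[T] = 35/35 + 35/34 + 35/33 + ... + 35/2 + 35/1 = 35·H_{35}.
H_{35} = 4.1468, so E[T] = 145.1373.

145.137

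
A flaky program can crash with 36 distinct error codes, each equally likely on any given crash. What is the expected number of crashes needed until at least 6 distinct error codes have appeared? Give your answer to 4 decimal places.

6.4646

With k distinct error codes already seen, the next new one arrives after an expected 36/(36-k) crashes.
Sum over k = 0,...,5: E = 36/36 + 36/35 + 36/34 + 36/33 + 36/32 + 36/31 = 6.46459.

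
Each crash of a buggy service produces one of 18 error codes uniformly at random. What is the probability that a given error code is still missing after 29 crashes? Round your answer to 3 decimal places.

Each crash misses the fixed error code with probability (18-1)/18 = 17/18, independently.
P(still missing after 29) = (17/18)^29 = 0.1906.

0.191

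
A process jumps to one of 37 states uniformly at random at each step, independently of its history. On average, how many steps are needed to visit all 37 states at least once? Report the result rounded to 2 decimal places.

The wait to go from k to k+1 distinct states is geometric with mean 37/(37-k).
E[T] = 37/37 + 37/36 + 37/35 + ... + 37/2 + 37/1 = 37·H_{37}.
H_{37} = 4.202, so E[T] = 155.459.

155.46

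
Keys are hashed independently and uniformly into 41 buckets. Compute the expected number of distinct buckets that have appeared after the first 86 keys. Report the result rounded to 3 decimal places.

36.096

For each bucket, P(seen in 86 keys) = 1 - (40/41)^86 = 0.8804.
By linearity of expectation, E[distinct seen] = 41·(1 - (40/41)^86) = 36.0962.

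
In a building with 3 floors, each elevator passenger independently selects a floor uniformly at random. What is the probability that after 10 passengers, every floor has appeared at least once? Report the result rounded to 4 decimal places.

Let A_i be the event that floor i is missing after 10 passengers. By inclusion–exclusion on the A_i,
P(all seen) = Σ_{j=0}^{3} (-1)^j C(3,j)((3-j)/3)^10
= 1.00000 - 0.05202 + 0.00005 - 0.00000
= 0.94803.

0.9480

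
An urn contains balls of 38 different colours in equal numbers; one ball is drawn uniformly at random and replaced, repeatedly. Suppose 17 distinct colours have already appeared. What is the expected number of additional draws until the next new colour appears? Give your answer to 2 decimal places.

1.81

Each draw yields a new colour with probability (38-17)/38 = 21/38, so the wait is geometric with mean 38/21.
E = 38/21 = 1.810.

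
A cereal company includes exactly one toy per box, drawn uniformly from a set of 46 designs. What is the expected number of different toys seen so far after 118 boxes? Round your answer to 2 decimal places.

42.56

For each toy, P(seen in 118 boxes) = 1 - (45/46)^118 = 0.925.
By linearity of expectation, E[distinct seen] = 46·(1 - (45/46)^118) = 42.561.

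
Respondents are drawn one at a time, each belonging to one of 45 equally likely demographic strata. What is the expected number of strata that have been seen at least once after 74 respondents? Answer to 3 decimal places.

36.469

For each stratum, P(seen in 74 respondents) = 1 - (44/45)^74 = 0.8104.
By linearity of expectation, E[distinct seen] = 45·(1 - (44/45)^74) = 36.4693.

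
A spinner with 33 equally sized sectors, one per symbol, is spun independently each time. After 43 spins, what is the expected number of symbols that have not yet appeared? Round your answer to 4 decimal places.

For each symbol, P(unseen after 43) = (32/33)^43 = 0.26629.
By linearity of expectation, E[unseen] = 33·(32/33)^43 = 8.78746.

8.7875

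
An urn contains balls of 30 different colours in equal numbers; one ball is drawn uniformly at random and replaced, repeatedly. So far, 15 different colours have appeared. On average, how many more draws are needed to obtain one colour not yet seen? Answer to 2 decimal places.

2.00

Each draw yields a new colour with probability (30-15)/30 = 15/30, so the wait is geometric with mean 30/15.
E = 30/15 = 2.000.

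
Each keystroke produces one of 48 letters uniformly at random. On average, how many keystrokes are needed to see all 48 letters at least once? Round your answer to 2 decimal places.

214.02

After k distinct letters have appeared, the next keystroke gives a new one with probability (48-k)/48, so the expected wait for the (k+1)-th is 48/(48-k).
E[T] = 48/48 + 48/47 + 48/46 + ... + 48/2 + 48/1 = 48·H_{48}.
H_{48} = 4.459, so E[T] = 214.022.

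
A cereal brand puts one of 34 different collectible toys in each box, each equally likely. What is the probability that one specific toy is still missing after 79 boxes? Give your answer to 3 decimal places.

0.095

Each box misses the fixed toy with probability (34-1)/34 = 33/34, independently.
P(still missing after 79) = (33/34)^79 = 0.0946.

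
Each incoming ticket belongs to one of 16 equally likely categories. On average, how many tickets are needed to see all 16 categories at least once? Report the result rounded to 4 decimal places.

Split into phases: going from k distinct to k+1 distinct takes on average 16/(16-k) tickets.
E[T] = 16/16 + 16/15 + 16/14 + ... + 16/2 + 16/1 = 16·H_{16}.
H_{16} = 3.38073, so E[T] = 54.09166.

54.0917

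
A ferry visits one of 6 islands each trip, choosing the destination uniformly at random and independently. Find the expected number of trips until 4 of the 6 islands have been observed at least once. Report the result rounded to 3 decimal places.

Going from k to k+1 distinct takes a geometric number of trips with mean 6/(6-k).
Sum over k = 0,...,3: E = 6/6 + 6/5 + 6/4 + 6/3 = 5.7000.

5.700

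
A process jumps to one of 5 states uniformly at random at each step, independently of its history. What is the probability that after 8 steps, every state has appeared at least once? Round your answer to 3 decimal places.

0.323

By inclusion–exclusion over which states are missing,
P(all seen) = Σ_{j=0}^{5} (-1)^j C(5,j)((5-j)/5)^8
= 1.0000 - 0.8389 + 0.1680 - 0.0066 + 0.0000 - 0.0000
= 0.3226.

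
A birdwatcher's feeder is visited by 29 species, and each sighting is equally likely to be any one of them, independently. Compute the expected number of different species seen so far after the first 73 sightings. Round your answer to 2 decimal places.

26.76

For each species, P(seen in 73 sightings) = 1 - (28/29)^73 = 0.923.
By linearity of expectation, E[distinct seen] = 29·(1 - (28/29)^73) = 26.762.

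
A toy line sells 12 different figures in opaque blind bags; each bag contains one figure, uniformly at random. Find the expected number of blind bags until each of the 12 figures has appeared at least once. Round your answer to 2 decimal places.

37.24

Split into phases: going from k distinct to k+1 distinct takes on average 12/(12-k) blind bags.
E[T] = 12/12 + 12/11 + 12/10 + ... + 12/2 + 12/1 = 12·H_{12}.
H_{12} = 3.103, so E[T] = 37.239.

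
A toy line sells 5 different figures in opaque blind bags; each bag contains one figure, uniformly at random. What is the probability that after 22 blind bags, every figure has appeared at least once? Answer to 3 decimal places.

By inclusion–exclusion over which figures are missing,
P(all seen) = Σ_{j=0}^{5} (-1)^j C(5,j)((5-j)/5)^22
= 1.0000 - 0.0369 + 0.0001 - 0.0000 + 0.0000 - 0.0000
= 0.9632.

0.963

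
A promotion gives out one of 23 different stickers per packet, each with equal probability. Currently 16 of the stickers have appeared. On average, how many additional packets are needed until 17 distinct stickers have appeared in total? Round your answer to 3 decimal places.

From k distinct to k+1 distinct takes on average 23/(23-k) packets.
Only the k = 16 term is needed: E = 23/7 = 3.2857.

3.286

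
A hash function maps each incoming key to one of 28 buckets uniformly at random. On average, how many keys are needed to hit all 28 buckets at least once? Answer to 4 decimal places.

109.9608

After k distinct buckets have appeared, the next key gives a new one with probability (28-k)/28, so the expected wait for the (k+1)-th is 28/(28-k).
E[T] = 28/28 + 28/27 + 28/26 + ... + 28/2 + 28/1 = 28·H_{28}.
H_{28} = 3.92717, so E[T] = 109.96079.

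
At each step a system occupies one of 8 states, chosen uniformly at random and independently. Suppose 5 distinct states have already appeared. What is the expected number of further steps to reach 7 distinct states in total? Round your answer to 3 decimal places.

With k distinct states already seen, the next new one takes an expected 8/(8-k) steps.
Sum over k = 5,...,6: E = 8/3 + 8/2 = 6.6667.

6.667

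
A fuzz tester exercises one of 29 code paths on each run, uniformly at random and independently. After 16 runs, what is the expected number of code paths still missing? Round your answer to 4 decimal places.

For each code path, P(unseen after 16) = (28/29)^16 = 0.57038.
By linearity of expectation, E[unseen] = 29·(28/29)^16 = 16.54088.

16.5409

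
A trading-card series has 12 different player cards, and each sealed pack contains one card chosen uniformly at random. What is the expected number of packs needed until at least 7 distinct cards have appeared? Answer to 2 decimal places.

9.84

Going from k to k+1 distinct takes a geometric number of packs with mean 12/(12-k).
Sum over k = 0,...,6: E = 12/12 + 12/11 + 12/10 + ... + 12/7 + 12/6 = 9.839.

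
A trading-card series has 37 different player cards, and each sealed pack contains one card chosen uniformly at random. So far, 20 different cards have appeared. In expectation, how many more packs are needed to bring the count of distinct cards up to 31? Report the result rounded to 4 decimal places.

36.6134

The wait to go from k to k+1 distinct cards is geometric with mean 37/(37-k).
Sum over k = 20,...,30: E = 37/17 + 37/16 + 37/15 + ... + 37/8 + 37/7 = 36.61344.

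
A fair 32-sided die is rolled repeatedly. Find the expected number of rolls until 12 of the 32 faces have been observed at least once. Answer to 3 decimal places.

Going from k to k+1 distinct takes a geometric number of rolls with mean 32/(32-k).
Sum over k = 0,...,11: E = 32/32 + 32/31 + 32/30 + ... + 32/22 + 32/21 = 14.7442.

14.744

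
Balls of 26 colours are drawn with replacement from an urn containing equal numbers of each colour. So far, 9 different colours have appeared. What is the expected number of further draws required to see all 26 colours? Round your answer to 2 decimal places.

89.43

With k distinct colours already seen, the next new one takes an expected 26/(26-k) draws.
Sum over k = 9,...,25: E = 26/17 + 26/16 + 26/15 + ... + 26/2 + 26/1 = 89.428.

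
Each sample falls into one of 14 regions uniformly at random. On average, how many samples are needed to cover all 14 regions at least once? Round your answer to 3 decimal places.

The wait to go from k to k+1 distinct regions is geometric with mean 14/(14-k).
E[T] = 14/14 + 14/13 + 14/12 + ... + 14/2 + 14/1 = 14·H_{14}.
H_{14} = 3.2516, so E[T] = 45.5219.

45.522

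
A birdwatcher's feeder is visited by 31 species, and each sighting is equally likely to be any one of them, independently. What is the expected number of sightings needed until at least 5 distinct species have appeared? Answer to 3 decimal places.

5.358

Going from k to k+1 distinct takes a geometric number of sightings with mean 31/(31-k).
Sum over k = 0,...,4: E = 31/31 + 31/30 + 31/29 + 31/28 + 31/27 = 5.3576.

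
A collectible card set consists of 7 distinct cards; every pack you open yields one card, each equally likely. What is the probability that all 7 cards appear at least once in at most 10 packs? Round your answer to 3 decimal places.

Let A_i be the event that card i is missing after 10 packs. By inclusion–exclusion on the A_i,
P(all seen) = Σ_{j=0}^{7} (-1)^j C(7,j)((7-j)/7)^10
= 1.0000 - 1.4984 + 0.7260 - 0.1299 + 0.0073 - 0.0001 + 0.0000 - 0.0000
= 0.1049.

0.105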